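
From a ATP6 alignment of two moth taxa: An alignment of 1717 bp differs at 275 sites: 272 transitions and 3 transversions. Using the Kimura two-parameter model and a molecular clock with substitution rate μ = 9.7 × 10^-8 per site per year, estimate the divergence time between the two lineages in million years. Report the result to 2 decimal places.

0.99

P = 272/1717 ≈ 0.158416 and Q = 3/1717 ≈ 0.001747.
Under the Kimura two-parameter model, d = −½ ln(1 − 2P − Q) − ¼ ln(1 − 2Q).
1 − 2P − Q = 0.681421, giving −½ ln(0.681421) = 0.191787.
1 − 2Q = 0.996506, giving −¼ ln(0.996506) = 0.000875.
d = 0.191787 + 0.000875 = 0.192662.
Under a molecular clock d = 2μt, so t = d/(2μ) = 0.192662 / (2 × 9.7 × 10^-8) = 0.99 million years.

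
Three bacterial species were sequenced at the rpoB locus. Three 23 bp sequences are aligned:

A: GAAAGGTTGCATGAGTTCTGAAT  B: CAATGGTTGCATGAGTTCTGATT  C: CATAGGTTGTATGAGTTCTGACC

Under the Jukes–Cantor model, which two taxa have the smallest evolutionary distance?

A–B: 3/23 differ, p = 0.130, d = 0.143.
A–C: 5/23 differ, p = 0.217, d = 0.257.
B–C: 5/23 differ, p = 0.217, d = 0.257.
The smallest distance is between A and B.

A and B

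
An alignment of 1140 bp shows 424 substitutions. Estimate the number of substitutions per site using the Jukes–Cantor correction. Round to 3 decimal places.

p = 424/1140 ≈ 0.37193.
d = −(3/4) ln(1 − 4p/3) = −0.75 ln(1 − 0.495907) = −0.75 ln(0.504093)
  = −0.75 × (-0.684995) = 0.513746 substitutions/site.

0.514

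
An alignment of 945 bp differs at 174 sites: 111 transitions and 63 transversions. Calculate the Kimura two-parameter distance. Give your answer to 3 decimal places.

0.215

P = 111/945 ≈ 0.11746 and Q = 63/945 ≈ 0.066667.
Under the Kimura two-parameter model, d = −½ ln(1 − 2P − Q) − ¼ ln(1 − 2Q).
1 − 2P − Q = 0.698413, giving −½ ln(0.698413) = 0.179472.
1 − 2Q = 0.866666, giving −¼ ln(0.866666) = 0.035775.
d = 0.179472 + 0.035775 = 0.215247.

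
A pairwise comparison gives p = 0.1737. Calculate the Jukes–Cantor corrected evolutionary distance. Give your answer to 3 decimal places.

0.198

d = −(3/4) ln(1 − 4p/3) = −0.75 ln(1 − 0.2316) = −0.75 ln(0.7684)
  = −0.75 × (-0.263445) = 0.197584 substitutions/site.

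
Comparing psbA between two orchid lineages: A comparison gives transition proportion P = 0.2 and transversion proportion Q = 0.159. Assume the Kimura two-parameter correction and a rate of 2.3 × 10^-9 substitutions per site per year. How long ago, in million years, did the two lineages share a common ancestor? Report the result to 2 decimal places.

Under the Kimura two-parameter model, d = −½ ln(1 − 2P − Q) − ¼ ln(1 − 2Q).
1 − 2P − Q = 0.441, giving −½ ln(0.441) = 0.409355.
1 − 2Q = 0.682, giving −¼ ln(0.682) = 0.095681.
d = 0.409355 + 0.095681 = 0.505036.
Under a molecular clock d = 2μt, so t = d/(2μ) = 0.505036 / (2 × 2.3 × 10^-9) = 109.79 million years.

109.79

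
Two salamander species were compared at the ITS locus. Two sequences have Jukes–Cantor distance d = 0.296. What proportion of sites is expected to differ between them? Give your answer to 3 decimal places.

p = (3/4)(1 − e^(−4d/3)) = 0.75 × (1 − e^(-0.394667)) = 0.75 × (1 − 0.673904) = 0.244572.

0.245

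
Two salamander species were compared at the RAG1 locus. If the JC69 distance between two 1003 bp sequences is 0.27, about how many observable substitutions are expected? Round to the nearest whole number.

227

Invert JC69: p = (3/4)(1 − e^(−4d/3)) = 0.75 × (1 − e^(-0.36)) = 0.75 × (1 − 0.697676) = 0.226743.
Expected differing sites = pL ≈ 0.226743 × 1003 = 227.423229 ≈ 227.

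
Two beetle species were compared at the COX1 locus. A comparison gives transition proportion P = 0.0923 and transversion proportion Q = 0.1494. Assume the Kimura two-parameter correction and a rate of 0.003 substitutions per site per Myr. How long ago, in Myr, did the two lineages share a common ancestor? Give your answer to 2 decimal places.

48.66

Under the Kimura two-parameter model, d = −½ ln(1 − 2P − Q) − ¼ ln(1 − 2Q).
1 − 2P − Q = 0.666, giving −½ ln(0.666) = 0.203233.
1 − 2Q = 0.7012, giving −¼ ln(0.7012) = 0.088741.
d = 0.203233 + 0.088741 = 0.291974.
Under a molecular clock d = 2μt, so t = d/(2μ) = 0.291974 / (2 × 0.003) = 48.66 Myr.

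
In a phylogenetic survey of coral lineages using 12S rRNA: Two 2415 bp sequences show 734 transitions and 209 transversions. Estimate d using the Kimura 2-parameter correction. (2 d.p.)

0.64

P = 734/2415 ≈ 0.303934 and Q = 209/2415 ≈ 0.086542.
Under the Kimura two-parameter model, d = −½ ln(1 − 2P − Q) − ¼ ln(1 − 2Q).
1 − 2P − Q = 0.30559, giving −½ ln(0.30559) = 0.592755.
1 − 2Q = 0.826916, giving −¼ ln(0.826916) = 0.047513.
d = 0.592755 + 0.047513 = 0.640268.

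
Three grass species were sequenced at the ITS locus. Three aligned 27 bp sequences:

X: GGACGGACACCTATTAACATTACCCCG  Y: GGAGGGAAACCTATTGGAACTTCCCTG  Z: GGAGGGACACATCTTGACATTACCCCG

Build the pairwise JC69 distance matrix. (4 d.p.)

d(X,Y) = 0.3770, d(X,Z) = 0.1650, d(Y,Z) = 0.3770

X–Y: 8/27 sites differ → p ≈ 0.296296, d = −0.75 ln(1 − 0.395061) = 0.376971 ≈ 0.3770.
X–Z: 4/27 sites differ → p ≈ 0.148148, d = −0.75 ln(1 − 0.197531) = 0.165047 ≈ 0.1650.
Y–Z: 8/27 sites differ → p ≈ 0.296296, d = −0.75 ln(1 − 0.395061) = 0.376971 ≈ 0.3770.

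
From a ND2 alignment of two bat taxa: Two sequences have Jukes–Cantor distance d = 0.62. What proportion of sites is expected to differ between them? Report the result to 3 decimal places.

p = (3/4)(1 − e^(−4d/3)) = 0.75 × (1 − e^(-0.826667)) = 0.75 × (1 − 0.437505) = 0.421871.

0.422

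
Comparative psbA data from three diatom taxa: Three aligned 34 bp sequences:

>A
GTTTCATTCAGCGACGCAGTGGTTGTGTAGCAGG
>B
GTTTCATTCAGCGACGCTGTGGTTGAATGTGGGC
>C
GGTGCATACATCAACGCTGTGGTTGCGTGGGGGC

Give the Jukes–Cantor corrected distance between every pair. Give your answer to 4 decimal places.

d(A,B) = 0.2824, d(A,C) = 0.4234, d(B,C) = 0.2824

A–B: 8/34 sites differ → p ≈ 0.235294, d = −0.75 ln(1 − 0.313725) = 0.282358 ≈ 0.2824.
A–C: 11/34 sites differ → p ≈ 0.323529, d = −0.75 ln(1 − 0.431372) = 0.423397 ≈ 0.4234.
B–C: 8/34 sites differ → p ≈ 0.235294, d = −0.75 ln(1 − 0.313725) = 0.282358 ≈ 0.2824.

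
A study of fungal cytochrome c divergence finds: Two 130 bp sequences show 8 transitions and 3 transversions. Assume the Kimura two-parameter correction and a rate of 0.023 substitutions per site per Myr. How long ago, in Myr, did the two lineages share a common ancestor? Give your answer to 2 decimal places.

1.97

P = 8/130 ≈ 0.061538 and Q = 3/130 ≈ 0.023077.
Under the Kimura two-parameter model, d = −½ ln(1 − 2P − Q) − ¼ ln(1 − 2Q).
1 − 2P − Q = 0.853847, giving −½ ln(0.853847) = 0.079002.
1 − 2Q = 0.953846, giving −¼ ln(0.953846) = 0.011813.
d = 0.079002 + 0.011813 = 0.090815.
Under a molecular clock d = 2μt, so t = d/(2μ) = 0.090815 / (2 × 0.023) = 1.97 Myr.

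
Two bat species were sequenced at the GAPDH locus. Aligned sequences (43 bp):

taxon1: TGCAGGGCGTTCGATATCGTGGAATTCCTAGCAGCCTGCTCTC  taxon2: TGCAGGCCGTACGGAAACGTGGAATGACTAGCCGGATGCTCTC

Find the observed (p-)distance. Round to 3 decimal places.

The sequences differ at 10 of 43 positions (sites 7, 11, 14, 15, 17, 26, 27, 33, 35, 36).
p = 10/43 = 0.232558… ≈ 0.233 (to 3 d.p.).

0.233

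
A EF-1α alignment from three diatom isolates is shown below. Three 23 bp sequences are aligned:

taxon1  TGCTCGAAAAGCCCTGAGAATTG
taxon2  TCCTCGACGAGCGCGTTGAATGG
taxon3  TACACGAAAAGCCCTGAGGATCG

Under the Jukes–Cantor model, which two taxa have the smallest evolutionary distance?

taxon1–taxon2: 8/23 differ, p = 0.348, d = 0.467.
taxon1–taxon3: 4/23 differ, p = 0.174, d = 0.198.
taxon2–taxon3: 10/23 differ, p = 0.435, d = 0.650.
The smallest distance is between taxon1 and taxon3.

taxon1 and taxon3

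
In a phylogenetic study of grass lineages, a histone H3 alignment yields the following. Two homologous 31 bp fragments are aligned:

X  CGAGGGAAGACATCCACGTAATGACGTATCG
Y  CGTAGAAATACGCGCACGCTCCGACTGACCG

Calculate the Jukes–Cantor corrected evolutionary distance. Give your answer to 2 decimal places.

The sequences differ at 14 of 31 sites, so p = 14/31 ≈ 0.451613.
d = −(3/4) ln(1 − 4p/3) = −0.75 ln(1 − 0.602151) = −0.75 ln(0.397849)
  = −0.75 × (-0.921683) = 0.691262 substitutions/site.

0.69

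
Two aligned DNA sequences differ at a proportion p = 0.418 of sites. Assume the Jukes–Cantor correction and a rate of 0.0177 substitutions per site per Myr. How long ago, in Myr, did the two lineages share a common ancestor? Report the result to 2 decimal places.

17.27

d = −(3/4) ln(1 − 4p/3) = −0.75 ln(1 − 0.557333) = −0.75 ln(0.442667)
  = −0.75 × (-0.814937) = 0.611203 substitutions/site.
Under a molecular clock d = 2μt, so t = d/(2μ) = 0.611203 / (2 × 0.0177) = 17.27 Myr.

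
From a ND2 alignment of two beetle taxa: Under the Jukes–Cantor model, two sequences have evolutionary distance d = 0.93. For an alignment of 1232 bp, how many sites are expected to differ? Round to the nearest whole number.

657

Invert JC69: p = (3/4)(1 − e^(−4d/3)) = 0.75 × (1 − e^(-1.24)) = 0.75 × (1 − 0.289384) = 0.532962.
Expected differing sites = pL ≈ 0.532962 × 1232 = 656.609184 ≈ 657.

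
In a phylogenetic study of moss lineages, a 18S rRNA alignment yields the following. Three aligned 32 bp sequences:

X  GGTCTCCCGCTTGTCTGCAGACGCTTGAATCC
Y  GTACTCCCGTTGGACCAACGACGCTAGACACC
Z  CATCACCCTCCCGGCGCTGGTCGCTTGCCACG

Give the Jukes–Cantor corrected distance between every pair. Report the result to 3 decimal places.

d(X,Y) = 0.520, d(X,Z) = 0.824, d(Y,Z) = 0.924

X–Y: 12/32 sites differ → p = 0.375, d = −0.75 ln(1 − 0.5) = 0.519860 ≈ 0.520.
X–Z: 16/32 sites differ → p = 0.5, d = −0.75 ln(1 − 0.666667) = 0.823960 ≈ 0.824.
Y–Z: 17/32 sites differ → p = 0.53125, d = −0.75 ln(1 − 0.708333) = 0.924107 ≈ 0.924.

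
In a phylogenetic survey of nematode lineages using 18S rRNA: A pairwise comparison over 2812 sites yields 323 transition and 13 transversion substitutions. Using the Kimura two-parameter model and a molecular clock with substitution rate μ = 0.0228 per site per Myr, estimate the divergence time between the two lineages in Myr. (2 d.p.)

2.98

P = 323/2812 ≈ 0.114865 and Q = 13/2812 ≈ 0.004623.
Under the Kimura two-parameter model, d = −½ ln(1 − 2P − Q) − ¼ ln(1 − 2Q).
1 − 2P − Q = 0.765647, giving −½ ln(0.765647) = 0.133517.
1 − 2Q = 0.990754, giving −¼ ln(0.990754) = 0.002322.
d = 0.133517 + 0.002322 = 0.135839.
Under a molecular clock d = 2μt, so t = d/(2μ) = 0.135839 / (2 × 0.0228) = 2.98 Myr.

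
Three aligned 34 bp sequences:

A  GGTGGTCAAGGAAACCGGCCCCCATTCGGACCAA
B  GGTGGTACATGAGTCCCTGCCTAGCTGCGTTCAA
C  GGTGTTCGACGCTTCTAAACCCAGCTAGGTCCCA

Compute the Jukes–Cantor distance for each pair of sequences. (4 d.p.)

d(A,B) = 0.7405, d(A,C) = 0.7405, d(B,C) = 0.6655

A–B: 16/34 sites differ → p ≈ 0.470588, d = −0.75 ln(1 − 0.627451) = 0.740540 ≈ 0.7405.
A–C: 16/34 sites differ → p ≈ 0.470588, d = −0.75 ln(1 − 0.627451) = 0.740540 ≈ 0.7405.
B–C: 15/34 sites differ → p ≈ 0.441176, d = −0.75 ln(1 − 0.588235) = 0.665477 ≈ 0.6655.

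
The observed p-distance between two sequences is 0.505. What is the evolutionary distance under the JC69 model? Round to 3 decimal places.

d = −(3/4) ln(1 − 4p/3) = −0.75 ln(1 − 0.673333) = −0.75 ln(0.326667)
  = −0.75 × (-1.118814) = 0.839111 substitutions/site.

0.839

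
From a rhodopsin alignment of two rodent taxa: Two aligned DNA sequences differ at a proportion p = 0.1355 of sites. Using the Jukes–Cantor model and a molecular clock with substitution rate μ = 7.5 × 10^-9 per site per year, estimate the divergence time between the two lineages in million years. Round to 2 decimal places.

9.96

d = −(3/4) ln(1 − 4p/3) = −0.75 ln(1 − 0.180667) = −0.75 ln(0.819333)
  = −0.75 × (-0.199265) = 0.149449 substitutions/site.
Under a molecular clock d = 2μt, so t = d/(2μ) = 0.149449 / (2 × 7.5 × 10^-9) = 9.96 million years.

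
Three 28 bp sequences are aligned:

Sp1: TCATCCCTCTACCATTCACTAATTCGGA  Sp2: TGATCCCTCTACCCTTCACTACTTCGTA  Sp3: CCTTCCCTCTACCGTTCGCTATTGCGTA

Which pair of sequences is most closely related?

Sp1 and Sp2

Sp1–Sp2: 4/28 differ, p = 0.143, d = 0.158.
Sp1–Sp3: 7/28 differ, p = 0.250, d = 0.304.
Sp2–Sp3: 7/28 differ, p = 0.250, d = 0.304.
The smallest distance is between Sp1 and Sp2.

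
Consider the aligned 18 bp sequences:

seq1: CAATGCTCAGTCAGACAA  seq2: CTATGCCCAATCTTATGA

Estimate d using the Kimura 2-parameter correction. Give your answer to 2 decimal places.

0.57

Of 18 sites, 4 differences are transitions and 3 are transversions, so P = 4/18 ≈ 0.222222 and Q = 3/18 ≈ 0.166667.
Under the Kimura two-parameter model, d = −½ ln(1 − 2P − Q) − ¼ ln(1 − 2Q).
1 − 2P − Q = 0.388889, giving −½ ln(0.388889) = 0.472231.
1 − 2Q = 0.666666, giving −¼ ln(0.666666) = 0.101367.
d = 0.472231 + 0.101367 = 0.573598.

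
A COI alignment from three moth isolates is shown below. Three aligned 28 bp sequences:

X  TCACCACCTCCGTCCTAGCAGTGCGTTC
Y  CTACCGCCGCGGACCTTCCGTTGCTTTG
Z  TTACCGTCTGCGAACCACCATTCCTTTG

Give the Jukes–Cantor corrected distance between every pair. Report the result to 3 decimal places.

X–Y: 12/28 sites differ → p ≈ 0.428571, d = −0.75 ln(1 − 0.571428) = 0.635472 ≈ 0.635.
X–Z: 12/28 sites differ → p ≈ 0.428571, d = −0.75 ln(1 − 0.571428) = 0.635472 ≈ 0.635.
Y–Z: 10/28 sites differ → p ≈ 0.357143, d = −0.75 ln(1 − 0.476191) = 0.484971 ≈ 0.485.

d(X,Y) = 0.635, d(X,Z) = 0.635, d(Y,Z) = 0.485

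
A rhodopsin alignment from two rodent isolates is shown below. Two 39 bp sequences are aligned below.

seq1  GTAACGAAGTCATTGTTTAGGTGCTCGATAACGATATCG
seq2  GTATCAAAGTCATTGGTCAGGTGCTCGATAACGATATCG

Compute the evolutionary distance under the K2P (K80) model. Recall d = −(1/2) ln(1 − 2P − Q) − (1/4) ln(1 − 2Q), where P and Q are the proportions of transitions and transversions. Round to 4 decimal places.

Of 39 sites, 2 differences are transitions and 2 are transversions, so P = 2/39 ≈ 0.051282 and Q = 2/39 ≈ 0.051282.
Under the Kimura two-parameter model, d = −½ ln(1 − 2P − Q) − ¼ ln(1 − 2Q).
1 − 2P − Q = 0.846154, giving −½ ln(0.846154) = 0.083527.
1 − 2Q = 0.897436, giving −¼ ln(0.897436) = 0.027053.
d = 0.083527 + 0.027053 = 0.110580.

0.1106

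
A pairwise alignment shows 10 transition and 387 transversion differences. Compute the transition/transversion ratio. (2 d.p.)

0.03

R = 10/387 = 0.025839… ≈ 0.03 (to 2 d.p.).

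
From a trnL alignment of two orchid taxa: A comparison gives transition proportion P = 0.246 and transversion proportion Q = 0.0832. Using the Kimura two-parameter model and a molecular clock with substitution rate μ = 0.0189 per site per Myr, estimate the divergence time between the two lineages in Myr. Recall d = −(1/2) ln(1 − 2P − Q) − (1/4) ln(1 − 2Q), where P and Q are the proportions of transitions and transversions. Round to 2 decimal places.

12.53

Under the Kimura two-parameter model, d = −½ ln(1 − 2P − Q) − ¼ ln(1 − 2Q).
1 − 2P − Q = 0.4248, giving −½ ln(0.4248) = 0.428068.
1 − 2Q = 0.8336, giving −¼ ln(0.8336) = 0.045500.
d = 0.428068 + 0.045500 = 0.473568.
Under a molecular clock d = 2μt, so t = d/(2μ) = 0.473568 / (2 × 0.0189) = 12.53 Myr.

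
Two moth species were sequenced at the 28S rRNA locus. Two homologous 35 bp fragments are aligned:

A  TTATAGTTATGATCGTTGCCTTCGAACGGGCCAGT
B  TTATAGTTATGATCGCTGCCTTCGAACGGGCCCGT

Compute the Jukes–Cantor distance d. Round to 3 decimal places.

0.059

The sequences differ at 2 of 35 sites (16, 33), so p = 2/35 ≈ 0.057143.
d = −(3/4) ln(1 − 4p/3) = −0.75 ln(1 − 0.076191) = −0.75 ln(0.923809)
  = −0.75 × (-0.079250) = 0.059438 substitutions/site.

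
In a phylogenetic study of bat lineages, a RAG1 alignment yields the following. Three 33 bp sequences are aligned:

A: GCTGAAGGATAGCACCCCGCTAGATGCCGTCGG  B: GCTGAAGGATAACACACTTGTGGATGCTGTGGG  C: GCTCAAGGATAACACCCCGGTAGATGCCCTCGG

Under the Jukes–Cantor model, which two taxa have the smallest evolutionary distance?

A–B: 8/33 differ, p = 0.242, d = 0.293.
A–C: 4/33 differ, p = 0.121, d = 0.132.
B–C: 8/33 differ, p = 0.242, d = 0.293.
The smallest distance is between A and C.

A and C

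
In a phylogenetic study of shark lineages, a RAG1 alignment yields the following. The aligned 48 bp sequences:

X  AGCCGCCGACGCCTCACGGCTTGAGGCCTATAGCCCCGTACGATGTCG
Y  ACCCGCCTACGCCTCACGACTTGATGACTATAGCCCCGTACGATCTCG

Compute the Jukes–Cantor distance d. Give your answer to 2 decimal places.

The sequences differ at 6 of 48 sites (2, 8, 19, 25, 27, 45), so p = 6/48 = 0.125.
d = −(3/4) ln(1 − 4p/3) = −0.75 ln(1 − 0.166667) = −0.75 ln(0.833333)
  = −0.75 × (-0.182322) = 0.136742 substitutions/site.

0.14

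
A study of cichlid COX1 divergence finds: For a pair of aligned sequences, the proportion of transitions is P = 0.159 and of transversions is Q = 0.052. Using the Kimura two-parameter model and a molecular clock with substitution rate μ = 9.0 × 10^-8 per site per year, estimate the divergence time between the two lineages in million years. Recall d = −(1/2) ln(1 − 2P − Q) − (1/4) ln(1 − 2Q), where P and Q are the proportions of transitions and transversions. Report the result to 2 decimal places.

1.44

Under the Kimura two-parameter model, d = −½ ln(1 − 2P − Q) − ¼ ln(1 − 2Q).
1 − 2P − Q = 0.63, giving −½ ln(0.63) = 0.231018.
1 − 2Q = 0.896, giving −¼ ln(0.896) = 0.027454.
d = 0.231018 + 0.027454 = 0.258472.
Under a molecular clock d = 2μt, so t = d/(2μ) = 0.258472 / (2 × 9.0 × 10^-8) = 1.44 million years.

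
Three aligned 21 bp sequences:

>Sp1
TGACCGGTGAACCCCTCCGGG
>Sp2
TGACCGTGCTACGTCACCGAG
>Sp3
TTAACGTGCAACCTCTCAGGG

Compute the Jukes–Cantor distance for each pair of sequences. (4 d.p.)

d(Sp1,Sp2) = 0.5319, d(Sp1,Sp3) = 0.4408, d(Sp2,Sp3) = 0.4408

Sp1–Sp2: 8/21 sites differ → p ≈ 0.380952, d = −0.75 ln(1 − 0.507936) = 0.531860 ≈ 0.5319.
Sp1–Sp3: 7/21 sites differ → p ≈ 0.333333, d = −0.75 ln(1 − 0.444444) = 0.440839 ≈ 0.4408.
Sp2–Sp3: 7/21 sites differ → p ≈ 0.333333, d = −0.75 ln(1 − 0.444444) = 0.440839 ≈ 0.4408.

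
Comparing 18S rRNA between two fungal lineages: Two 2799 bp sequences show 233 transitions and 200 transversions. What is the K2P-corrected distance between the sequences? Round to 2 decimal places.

P = 233/2799 ≈ 0.083244 and Q = 200/2799 ≈ 0.071454.
Under the Kimura two-parameter model, d = −½ ln(1 − 2P − Q) − ¼ ln(1 − 2Q).
1 − 2P − Q = 0.762058, giving −½ ln(0.762058) = 0.135866.
1 − 2Q = 0.857092, giving −¼ ln(0.857092) = 0.038553.
d = 0.135866 + 0.038553 = 0.174419.

0.17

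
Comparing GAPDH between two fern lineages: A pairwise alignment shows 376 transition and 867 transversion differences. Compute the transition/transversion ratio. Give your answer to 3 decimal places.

0.434

R = 376/867 = 0.433679… ≈ 0.434 (to 3 d.p.).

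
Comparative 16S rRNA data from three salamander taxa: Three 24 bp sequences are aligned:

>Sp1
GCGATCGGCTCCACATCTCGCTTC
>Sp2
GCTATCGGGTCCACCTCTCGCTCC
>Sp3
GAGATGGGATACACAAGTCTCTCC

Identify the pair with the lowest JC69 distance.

Sp1 and Sp2

Sp1–Sp2: 4/24 differ, p = 0.167, d = 0.188.
Sp1–Sp3: 8/24 differ, p = 0.333, d = 0.441.
Sp2–Sp3: 9/24 differ, p = 0.375, d = 0.520.
The smallest distance is between Sp1 and Sp2.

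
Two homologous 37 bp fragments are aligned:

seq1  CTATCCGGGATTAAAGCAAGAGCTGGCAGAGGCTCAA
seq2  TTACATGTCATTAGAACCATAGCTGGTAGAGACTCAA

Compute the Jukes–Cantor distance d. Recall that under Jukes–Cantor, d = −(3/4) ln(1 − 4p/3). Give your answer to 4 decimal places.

The sequences differ at 12 of 37 sites, so p = 12/37 ≈ 0.324324.
d = −(3/4) ln(1 − 4p/3) = −0.75 ln(1 − 0.432432) = −0.75 ln(0.567568)
  = −0.75 × (-0.566395) = 0.424796 substitutions/site.

0.4248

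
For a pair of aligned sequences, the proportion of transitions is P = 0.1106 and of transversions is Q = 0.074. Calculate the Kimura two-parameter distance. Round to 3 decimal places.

0.215

Under the Kimura two-parameter model, d = −½ ln(1 − 2P − Q) − ¼ ln(1 − 2Q).
1 − 2P − Q = 0.7048, giving −½ ln(0.7048) = 0.174921.
1 − 2Q = 0.852, giving −¼ ln(0.852) = 0.040042.
d = 0.174921 + 0.040042 = 0.214963.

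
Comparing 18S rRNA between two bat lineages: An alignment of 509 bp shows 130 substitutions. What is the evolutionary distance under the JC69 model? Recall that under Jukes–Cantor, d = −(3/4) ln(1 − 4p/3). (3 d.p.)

0.312

p = 130/509 ≈ 0.255403.
d = −(3/4) ln(1 − 4p/3) = −0.75 ln(1 − 0.340537) = −0.75 ln(0.659463)
  = −0.75 × (-0.416329) = 0.312247 substitutions/site.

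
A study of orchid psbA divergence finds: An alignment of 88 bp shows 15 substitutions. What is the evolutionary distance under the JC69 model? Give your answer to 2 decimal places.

0.19

p = 15/88 ≈ 0.170455.
d = −(3/4) ln(1 − 4p/3) = −0.75 ln(1 − 0.227273) = −0.75 ln(0.772727)
  = −0.75 × (-0.257829) = 0.193372 substitutions/site.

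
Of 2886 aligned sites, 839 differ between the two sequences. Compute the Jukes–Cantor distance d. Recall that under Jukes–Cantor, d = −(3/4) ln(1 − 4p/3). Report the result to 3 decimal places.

p = 839/2886 ≈ 0.290714.
d = −(3/4) ln(1 − 4p/3) = −0.75 ln(1 − 0.387619) = −0.75 ln(0.612381)
  = −0.75 × (-0.490401) = 0.367801 substitutions/site.

0.368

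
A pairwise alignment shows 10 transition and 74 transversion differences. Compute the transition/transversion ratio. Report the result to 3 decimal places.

0.135

R = 10/74 = 0.135135… ≈ 0.135 (to 3 d.p.).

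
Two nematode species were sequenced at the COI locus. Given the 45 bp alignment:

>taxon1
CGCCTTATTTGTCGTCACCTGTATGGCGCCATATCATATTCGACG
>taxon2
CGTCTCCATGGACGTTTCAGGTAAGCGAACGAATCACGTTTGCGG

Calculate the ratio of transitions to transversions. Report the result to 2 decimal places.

0.57

Transitions are A↔G and C↔T; transversions are all other mismatches.
Transitions: 8. Transversions: 14.
R = 8/14 = 0.571428… ≈ 0.57 (to 2 d.p.).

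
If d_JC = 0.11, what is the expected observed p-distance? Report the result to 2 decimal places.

p = (3/4)(1 − e^(−4d/3)) = 0.75 × (1 − e^(-0.146667)) = 0.75 × (1 − 0.863582) = 0.102314.

0.10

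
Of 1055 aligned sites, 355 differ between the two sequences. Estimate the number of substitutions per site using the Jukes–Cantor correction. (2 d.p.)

0.45

p = 355/1055 ≈ 0.336493.
d = −(3/4) ln(1 − 4p/3) = −0.75 ln(1 − 0.448657) = −0.75 ln(0.551343)
  = −0.75 × (-0.595398) = 0.446549 substitutions/site.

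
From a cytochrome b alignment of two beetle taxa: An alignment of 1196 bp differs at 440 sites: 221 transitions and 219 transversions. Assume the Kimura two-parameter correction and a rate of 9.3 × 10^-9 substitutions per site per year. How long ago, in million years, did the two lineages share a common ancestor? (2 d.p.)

P = 221/1196 ≈ 0.184783 and Q = 219/1196 ≈ 0.18311.
Under the Kimura two-parameter model, d = −½ ln(1 − 2P − Q) − ¼ ln(1 − 2Q).
1 − 2P − Q = 0.447324, giving −½ ln(0.447324) = 0.402236.
1 − 2Q = 0.63378, giving −¼ ln(0.63378) = 0.114013.
d = 0.402236 + 0.114013 = 0.516249.
Under a molecular clock d = 2μt, so t = d/(2μ) = 0.516249 / (2 × 9.3 × 10^-9) = 27.76 million years.

27.76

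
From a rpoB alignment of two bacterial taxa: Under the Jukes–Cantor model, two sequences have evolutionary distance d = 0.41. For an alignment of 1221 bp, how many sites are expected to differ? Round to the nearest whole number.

386

Invert JC69: p = (3/4)(1 − e^(−4d/3)) = 0.75 × (1 − e^(-0.546667)) = 0.75 × (1 − 0.578876) = 0.315843.
Expected differing sites = pL ≈ 0.315843 × 1221 = 385.644303 ≈ 386.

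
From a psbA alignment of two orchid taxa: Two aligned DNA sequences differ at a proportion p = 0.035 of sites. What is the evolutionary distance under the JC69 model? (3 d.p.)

0.036

d = −(3/4) ln(1 − 4p/3) = −0.75 ln(1 − 0.046667) = −0.75 ln(0.953333)
  = −0.75 × (-0.047791) = 0.035843 substitutions/site.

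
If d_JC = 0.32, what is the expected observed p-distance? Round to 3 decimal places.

0.260

p = (3/4)(1 − e^(−4d/3)) = 0.75 × (1 − e^(-0.426667)) = 0.75 × (1 − 0.652681) = 0.260489.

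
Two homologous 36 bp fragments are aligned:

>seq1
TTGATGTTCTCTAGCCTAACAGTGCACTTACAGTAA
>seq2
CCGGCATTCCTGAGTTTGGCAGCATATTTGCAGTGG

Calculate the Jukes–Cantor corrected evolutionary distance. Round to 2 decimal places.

The sequences differ at 19 of 36 sites, so p = 19/36 ≈ 0.527778.
d = −(3/4) ln(1 − 4p/3) = −0.75 ln(1 − 0.703704) = −0.75 ln(0.296296)
  = −0.75 × (-1.216396) = 0.912297 substitutions/site.

0.91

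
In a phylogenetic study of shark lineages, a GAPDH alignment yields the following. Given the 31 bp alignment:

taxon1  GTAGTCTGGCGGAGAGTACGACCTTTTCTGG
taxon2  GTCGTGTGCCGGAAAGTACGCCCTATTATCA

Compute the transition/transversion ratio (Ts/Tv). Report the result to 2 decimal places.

0.29

Transitions are A↔G and C↔T; transversions are all other mismatches.
Transitions: 2. Transversions: 7.
R = 2/7 = 0.285714… ≈ 0.29 (to 2 d.p.).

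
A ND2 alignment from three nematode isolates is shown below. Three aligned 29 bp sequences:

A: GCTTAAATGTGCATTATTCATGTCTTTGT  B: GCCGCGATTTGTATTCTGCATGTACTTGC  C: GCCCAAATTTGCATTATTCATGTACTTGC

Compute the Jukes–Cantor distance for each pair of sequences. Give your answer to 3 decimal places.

d(A,B) = 0.529, d(A,C) = 0.242, d(B,C) = 0.242

A–B: 11/29 sites differ → p ≈ 0.37931, d = −0.75 ln(1 − 0.505747) = 0.528531 ≈ 0.529.
A–C: 6/29 sites differ → p ≈ 0.206897, d = −0.75 ln(1 − 0.275863) = 0.242081 ≈ 0.242.
B–C: 6/29 sites differ → p ≈ 0.206897, d = −0.75 ln(1 − 0.275863) = 0.242081 ≈ 0.242.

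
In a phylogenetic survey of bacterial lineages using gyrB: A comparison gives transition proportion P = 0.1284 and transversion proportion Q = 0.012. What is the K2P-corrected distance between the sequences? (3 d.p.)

0.163

Under the Kimura two-parameter model, d = −½ ln(1 − 2P − Q) − ¼ ln(1 − 2Q).
1 − 2P − Q = 0.7312, giving −½ ln(0.7312) = 0.156534.
1 − 2Q = 0.976, giving −¼ ln(0.976) = 0.006073.
d = 0.156534 + 0.006073 = 0.162607.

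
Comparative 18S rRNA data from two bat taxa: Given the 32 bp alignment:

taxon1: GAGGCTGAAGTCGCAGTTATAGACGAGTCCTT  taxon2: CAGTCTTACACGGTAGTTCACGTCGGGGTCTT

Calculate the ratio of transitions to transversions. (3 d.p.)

0.500

Transitions are A↔G and C↔T; transversions are all other mismatches.
Transitions: 5. Transversions: 10.
R = 5/10 = 0.500.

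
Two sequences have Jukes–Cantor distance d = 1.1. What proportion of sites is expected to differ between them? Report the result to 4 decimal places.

0.5770

p = (3/4)(1 − e^(−4d/3)) = 0.75 × (1 − e^(-1.466667)) = 0.75 × (1 − 0.230693) = 0.576980.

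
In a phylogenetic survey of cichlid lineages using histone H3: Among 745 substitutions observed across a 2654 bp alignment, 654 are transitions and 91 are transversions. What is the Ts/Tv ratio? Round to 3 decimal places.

R = 654/91 = 7.186813… ≈ 7.187 (to 3 d.p.).

7.187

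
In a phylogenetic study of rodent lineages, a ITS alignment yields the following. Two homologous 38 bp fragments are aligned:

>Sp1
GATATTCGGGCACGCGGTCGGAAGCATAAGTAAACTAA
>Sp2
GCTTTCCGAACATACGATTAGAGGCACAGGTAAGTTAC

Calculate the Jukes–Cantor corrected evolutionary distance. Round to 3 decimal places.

The sequences differ at 16 of 38 sites, so p = 16/38 ≈ 0.421053.
d = −(3/4) ln(1 − 4p/3) = −0.75 ln(1 − 0.561404) = −0.75 ln(0.438596)
  = −0.75 × (-0.824177) = 0.618133 substitutions/site.

0.618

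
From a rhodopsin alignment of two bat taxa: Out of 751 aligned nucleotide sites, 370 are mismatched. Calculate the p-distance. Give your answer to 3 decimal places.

0.493

p = 370/751 = 0.492676… ≈ 0.493 (to 3 d.p.).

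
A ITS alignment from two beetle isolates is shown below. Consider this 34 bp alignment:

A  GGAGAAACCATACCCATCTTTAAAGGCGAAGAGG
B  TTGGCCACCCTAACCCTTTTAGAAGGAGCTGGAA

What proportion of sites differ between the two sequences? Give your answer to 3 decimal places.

The sequences differ at 17 of 34 positions.
p = 17/34 = 0.500.

0.500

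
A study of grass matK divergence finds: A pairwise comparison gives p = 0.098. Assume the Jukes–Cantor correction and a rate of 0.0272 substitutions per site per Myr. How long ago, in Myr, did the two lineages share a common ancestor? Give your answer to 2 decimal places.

d = −(3/4) ln(1 − 4p/3) = −0.75 ln(1 − 0.130667) = −0.75 ln(0.869333)
  = −0.75 × (-0.140029) = 0.105022 substitutions/site.
Under a molecular clock d = 2μt, so t = d/(2μ) = 0.105022 / (2 × 0.0272) = 1.93 Myr.

1.93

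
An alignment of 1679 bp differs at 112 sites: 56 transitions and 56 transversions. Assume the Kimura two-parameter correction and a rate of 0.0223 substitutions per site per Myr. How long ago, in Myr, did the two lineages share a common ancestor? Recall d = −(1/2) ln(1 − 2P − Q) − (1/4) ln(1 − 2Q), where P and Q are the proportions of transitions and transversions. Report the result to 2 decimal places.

P = 56/1679 ≈ 0.033353 and Q = 56/1679 ≈ 0.033353.
Under the Kimura two-parameter model, d = −½ ln(1 − 2P − Q) − ¼ ln(1 − 2Q).
1 − 2P − Q = 0.899941, giving −½ ln(0.899941) = 0.052713.
1 − 2Q = 0.933294, giving −¼ ln(0.933294) = 0.017259.
d = 0.052713 + 0.017259 = 0.069972.
Under a molecular clock d = 2μt, so t = d/(2μ) = 0.069972 / (2 × 0.0223) = 1.57 Myr.

1.57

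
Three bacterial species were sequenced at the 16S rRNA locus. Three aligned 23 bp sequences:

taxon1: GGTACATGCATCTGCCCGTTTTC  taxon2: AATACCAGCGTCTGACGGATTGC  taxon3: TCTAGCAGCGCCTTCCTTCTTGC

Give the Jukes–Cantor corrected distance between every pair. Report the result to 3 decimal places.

taxon1–taxon2: 9/23 sites differ → p ≈ 0.391304, d = −0.75 ln(1 − 0.521739) = 0.553199 ≈ 0.553.
taxon1–taxon3: 12/23 sites differ → p ≈ 0.521739, d = −0.75 ln(1 − 0.695652) = 0.892188 ≈ 0.892.
taxon2–taxon3: 9/23 sites differ → p ≈ 0.391304, d = −0.75 ln(1 − 0.521739) = 0.553199 ≈ 0.553.

d(taxon1,taxon2) = 0.553, d(taxon1,taxon3) = 0.892, d(taxon2,taxon3) = 0.553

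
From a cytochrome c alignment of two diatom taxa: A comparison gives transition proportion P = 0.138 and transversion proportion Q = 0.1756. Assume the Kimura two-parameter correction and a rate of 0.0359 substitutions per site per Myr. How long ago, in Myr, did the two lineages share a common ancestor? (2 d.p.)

Under the Kimura two-parameter model, d = −½ ln(1 − 2P − Q) − ¼ ln(1 − 2Q).
1 − 2P − Q = 0.5484, giving −½ ln(0.5484) = 0.300375.
1 − 2Q = 0.6488, giving −¼ ln(0.6488) = 0.108158.
d = 0.300375 + 0.108158 = 0.408533.
Under a molecular clock d = 2μt, so t = d/(2μ) = 0.408533 / (2 × 0.0359) = 5.69 Myr.

5.69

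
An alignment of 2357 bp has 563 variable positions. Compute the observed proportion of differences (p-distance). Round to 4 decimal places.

p = 563/2357 = 0.238862… ≈ 0.2389 (to 4 d.p.).

0.2389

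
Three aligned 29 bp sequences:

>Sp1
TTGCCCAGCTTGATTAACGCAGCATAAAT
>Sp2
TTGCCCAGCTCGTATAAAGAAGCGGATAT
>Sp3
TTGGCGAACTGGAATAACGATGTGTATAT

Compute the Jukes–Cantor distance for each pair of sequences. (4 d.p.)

d(Sp1,Sp2) = 0.3439, d(Sp1,Sp3) = 0.4618, d(Sp2,Sp3) = 0.4006

Sp1–Sp2: 8/29 sites differ → p ≈ 0.275862, d = −0.75 ln(1 − 0.367816) = 0.343931 ≈ 0.3439.
Sp1–Sp3: 10/29 sites differ → p ≈ 0.344828, d = −0.75 ln(1 − 0.459771) = 0.461822 ≈ 0.4618.
Sp2–Sp3: 9/29 sites differ → p ≈ 0.310345, d = −0.75 ln(1 − 0.413793) = 0.400562 ≈ 0.4006.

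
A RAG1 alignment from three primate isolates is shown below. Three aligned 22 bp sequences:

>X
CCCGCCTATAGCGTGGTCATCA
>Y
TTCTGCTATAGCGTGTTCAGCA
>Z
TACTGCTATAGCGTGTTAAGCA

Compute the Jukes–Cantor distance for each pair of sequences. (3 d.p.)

X–Y: 6/22 sites differ → p ≈ 0.272727, d = −0.75 ln(1 − 0.363636) = 0.338988 ≈ 0.339.
X–Z: 7/22 sites differ → p ≈ 0.318182, d = −0.75 ln(1 − 0.424243) = 0.414052 ≈ 0.414.
Y–Z: 2/22 sites differ → p ≈ 0.090909, d = −0.75 ln(1 − 0.121212) = 0.096909 ≈ 0.097.

d(X,Y) = 0.339, d(X,Z) = 0.414, d(Y,Z) = 0.097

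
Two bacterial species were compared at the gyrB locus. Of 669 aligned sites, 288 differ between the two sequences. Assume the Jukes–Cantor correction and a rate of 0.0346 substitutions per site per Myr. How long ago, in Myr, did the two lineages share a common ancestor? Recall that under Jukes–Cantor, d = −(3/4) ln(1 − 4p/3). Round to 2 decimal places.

p = 288/669 ≈ 0.430493.
d = −(3/4) ln(1 − 4p/3) = −0.75 ln(1 − 0.573991) = −0.75 ln(0.426009)
  = −0.75 × (-0.853295) = 0.639971 substitutions/site.
Under a molecular clock d = 2μt, so t = d/(2μ) = 0.639971 / (2 × 0.0346) = 9.25 Myr.

9.25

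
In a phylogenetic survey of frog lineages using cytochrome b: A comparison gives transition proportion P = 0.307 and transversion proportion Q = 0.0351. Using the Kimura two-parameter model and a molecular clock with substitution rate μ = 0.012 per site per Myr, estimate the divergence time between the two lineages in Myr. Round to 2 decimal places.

Under the Kimura two-parameter model, d = −½ ln(1 − 2P − Q) − ¼ ln(1 − 2Q).
1 − 2P − Q = 0.3509, giving −½ ln(0.3509) = 0.523627.
1 − 2Q = 0.9298, giving −¼ ln(0.9298) = 0.018196.
d = 0.523627 + 0.018196 = 0.541823.
Under a molecular clock d = 2μt, so t = d/(2μ) = 0.541823 / (2 × 0.012) = 22.58 Myr.

22.58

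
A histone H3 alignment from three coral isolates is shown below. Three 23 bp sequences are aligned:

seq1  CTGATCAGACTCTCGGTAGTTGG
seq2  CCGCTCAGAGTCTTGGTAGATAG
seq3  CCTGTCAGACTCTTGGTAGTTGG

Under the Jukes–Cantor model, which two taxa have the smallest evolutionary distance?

seq1–seq2: 6/23 differ, p = 0.261, d = 0.321.
seq1–seq3: 4/23 differ, p = 0.174, d = 0.198.
seq2–seq3: 5/23 differ, p = 0.217, d = 0.257.
The smallest distance is between seq1 and seq3.

seq1 and seq3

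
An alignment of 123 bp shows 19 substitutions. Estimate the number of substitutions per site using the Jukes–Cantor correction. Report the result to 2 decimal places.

0.17

p = 19/123 ≈ 0.154472.
d = −(3/4) ln(1 − 4p/3) = −0.75 ln(1 − 0.205963) = −0.75 ln(0.794037)
  = −0.75 × (-0.230625) = 0.172969 substitutions/site.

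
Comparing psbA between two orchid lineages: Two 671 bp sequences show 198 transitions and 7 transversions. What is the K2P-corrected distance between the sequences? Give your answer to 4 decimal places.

P = 198/671 ≈ 0.295082 and Q = 7/671 ≈ 0.010432.
Under the Kimura two-parameter model, d = −½ ln(1 − 2P − Q) − ¼ ln(1 − 2Q).
1 − 2P − Q = 0.399404, giving −½ ln(0.399404) = 0.458891.
1 − 2Q = 0.979136, giving −¼ ln(0.979136) = 0.005271.
d = 0.458891 + 0.005271 = 0.464162.

0.4642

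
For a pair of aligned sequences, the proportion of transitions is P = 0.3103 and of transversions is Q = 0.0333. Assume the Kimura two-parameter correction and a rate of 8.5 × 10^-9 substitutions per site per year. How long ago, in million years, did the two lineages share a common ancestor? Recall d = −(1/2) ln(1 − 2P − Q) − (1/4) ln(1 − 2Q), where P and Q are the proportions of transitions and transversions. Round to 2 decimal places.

32.22

Under the Kimura two-parameter model, d = −½ ln(1 − 2P − Q) − ¼ ln(1 − 2Q).
1 − 2P − Q = 0.3461, giving −½ ln(0.3461) = 0.530514.
1 − 2Q = 0.9334, giving −¼ ln(0.9334) = 0.017230.
d = 0.530514 + 0.017230 = 0.547744.
Under a molecular clock d = 2μt, so t = d/(2μ) = 0.547744 / (2 × 8.5 × 10^-9) = 32.22 million years.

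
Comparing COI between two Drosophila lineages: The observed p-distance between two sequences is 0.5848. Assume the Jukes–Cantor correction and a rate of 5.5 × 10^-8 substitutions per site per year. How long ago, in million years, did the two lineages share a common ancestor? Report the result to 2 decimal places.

10.32

d = −(3/4) ln(1 − 4p/3) = −0.75 ln(1 − 0.779733) = −0.75 ln(0.220267)
  = −0.75 × (-1.512915) = 1.134686 substitutions/site.
Under a molecular clock d = 2μt, so t = d/(2μ) = 1.134686 / (2 × 5.5 × 10^-8) = 10.32 million years.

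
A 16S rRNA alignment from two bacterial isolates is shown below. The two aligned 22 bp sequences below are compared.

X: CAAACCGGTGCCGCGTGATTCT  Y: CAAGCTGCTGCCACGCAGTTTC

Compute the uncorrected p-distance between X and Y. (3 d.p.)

0.409

The sequences differ at 9 of 22 positions (sites 4, 6, 8, 13, 16, 17, 18, 21, 22).
p = 9/22 = 0.409090… ≈ 0.409 (to 3 d.p.).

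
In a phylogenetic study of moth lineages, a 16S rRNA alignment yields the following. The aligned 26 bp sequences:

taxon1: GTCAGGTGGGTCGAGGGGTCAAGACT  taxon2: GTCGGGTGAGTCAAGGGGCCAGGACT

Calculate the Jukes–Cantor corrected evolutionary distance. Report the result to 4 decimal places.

The sequences differ at 5 of 26 sites (4, 9, 13, 19, 22), so p = 5/26 ≈ 0.192308.
d = −(3/4) ln(1 − 4p/3) = −0.75 ln(1 − 0.256411) = −0.75 ln(0.743589)
  = −0.75 × (-0.296267) = 0.222200 substitutions/site.

0.2222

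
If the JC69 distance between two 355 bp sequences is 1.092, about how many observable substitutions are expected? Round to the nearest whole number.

204

Invert JC69: p = (3/4)(1 − e^(−4d/3)) = 0.75 × (1 − e^(-1.456)) = 0.75 × (1 − 0.233167) = 0.575125.
Expected differing sites = pL ≈ 0.575125 × 355 = 204.169375 ≈ 204.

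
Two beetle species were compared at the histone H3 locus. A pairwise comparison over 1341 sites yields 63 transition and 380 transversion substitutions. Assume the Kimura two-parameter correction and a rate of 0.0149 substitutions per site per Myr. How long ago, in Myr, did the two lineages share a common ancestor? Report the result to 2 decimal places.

P = 63/1341 ≈ 0.04698 and Q = 380/1341 ≈ 0.283371.
Under the Kimura two-parameter model, d = −½ ln(1 − 2P − Q) − ¼ ln(1 − 2Q).
1 − 2P − Q = 0.622669, giving −½ ln(0.622669) = 0.236870.
1 − 2Q = 0.433258, giving −¼ ln(0.433258) = 0.209105.
d = 0.236870 + 0.209105 = 0.445975.
Under a molecular clock d = 2μt, so t = d/(2μ) = 0.445975 / (2 × 0.0149) = 14.97 Myr.

14.97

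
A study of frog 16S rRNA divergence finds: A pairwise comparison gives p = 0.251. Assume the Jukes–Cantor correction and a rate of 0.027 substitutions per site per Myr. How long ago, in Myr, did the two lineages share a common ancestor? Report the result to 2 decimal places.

5.66

d = −(3/4) ln(1 − 4p/3) = −0.75 ln(1 − 0.334667) = −0.75 ln(0.665333)
  = −0.75 × (-0.407468) = 0.305601 substitutions/site.
Under a molecular clock d = 2μt, so t = d/(2μ) = 0.305601 / (2 × 0.027) = 5.66 Myr.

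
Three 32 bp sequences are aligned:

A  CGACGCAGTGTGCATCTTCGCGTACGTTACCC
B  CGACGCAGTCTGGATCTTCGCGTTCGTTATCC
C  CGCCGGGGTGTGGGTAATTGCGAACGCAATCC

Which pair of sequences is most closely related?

A and B

A–B: 4/32 differ, p = 0.125, d = 0.137.
A–C: 12/32 differ, p = 0.375, d = 0.520.
B–C: 12/32 differ, p = 0.375, d = 0.520.
The smallest distance is between A and B.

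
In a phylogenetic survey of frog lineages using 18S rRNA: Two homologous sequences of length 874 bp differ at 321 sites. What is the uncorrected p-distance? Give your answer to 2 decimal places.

0.37

p = 321/874 = 0.367276… ≈ 0.37 (to 2 d.p.).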